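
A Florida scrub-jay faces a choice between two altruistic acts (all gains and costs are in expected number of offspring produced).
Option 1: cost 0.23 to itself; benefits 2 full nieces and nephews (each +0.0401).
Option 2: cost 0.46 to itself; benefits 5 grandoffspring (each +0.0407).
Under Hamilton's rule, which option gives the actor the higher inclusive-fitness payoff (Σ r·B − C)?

Option 1

Option 1: r to a full niece or nephew = 0.25.
Option 1: Σ r·B − C = (2·0.25·0.0401) − 0.23 = -0.20995.
Option 2: r to a grandoffspring = 0.25.
Option 2: Σ r·B − C = (5·0.25·0.0407) − 0.46 = -0.409125.
Option 1 has the higher net inclusive-fitness payoff.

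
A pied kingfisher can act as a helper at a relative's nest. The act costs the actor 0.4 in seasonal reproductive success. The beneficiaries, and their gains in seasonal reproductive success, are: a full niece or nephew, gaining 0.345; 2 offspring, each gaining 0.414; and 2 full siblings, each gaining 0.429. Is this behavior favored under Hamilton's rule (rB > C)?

Yes

Hamilton's rule: the trait is favored when the sum of r·B over every recipient exceeds the actor's cost C.
r to a full niece or nephew = 1/4 (full aunt/uncle↔niece/nephew: two paths of length 3 through the shared grandparent pair: r = 2·(1/2)^3 = 1/4).
r to an offspring = 0.5 (one parent–offspring link: r = (1/2)^1 = 1/2).
r to a full sibling = 0.5 (full sibs share both parents — two paths of length 2: r = 2·(1/2)^2 = 1/2).
Summing one r·B term per recipient: 1·0.25·0.345 + 2·0.5·0.414 + 2·0.5·0.429 = 0.92925.
0.92925 > 0.4: the indirect benefit exceeds the cost.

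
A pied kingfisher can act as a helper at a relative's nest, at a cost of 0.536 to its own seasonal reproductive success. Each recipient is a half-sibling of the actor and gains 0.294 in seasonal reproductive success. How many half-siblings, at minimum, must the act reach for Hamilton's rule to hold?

8

r to a half-sibling = 1/4 (half-sibs share one parent — one path of length 2: r = (1/2)^2 = 1/4).
Hamilton's rule: n·r·B > C  ⇒  n > C/(r·B) = 0.536/(0.25·0.294) = 7.293.
The smallest integer exceeding 7.293 is 8.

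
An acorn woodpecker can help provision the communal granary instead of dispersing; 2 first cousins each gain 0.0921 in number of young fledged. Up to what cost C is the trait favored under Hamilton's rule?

r to a first cousin = 1/8 (first cousins share one grandparent pair — two paths of length 4: r = 2·(1/2)^4 = 1/8).
Hamilton's rule: n·r·B > C, so the trait is favored while C < n·r·B = 2·0.125·0.0921 = 0.023025.

0.023025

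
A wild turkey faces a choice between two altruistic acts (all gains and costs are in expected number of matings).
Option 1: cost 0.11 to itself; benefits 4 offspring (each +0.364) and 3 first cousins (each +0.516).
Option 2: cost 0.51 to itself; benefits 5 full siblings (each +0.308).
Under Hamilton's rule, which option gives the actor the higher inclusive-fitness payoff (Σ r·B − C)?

Option 1: r to an offspring = 0.5.
Option 1: r to a first cousin = 0.125.
Option 1: Σ r·B − C = (4·0.5·0.364 + 3·0.125·0.516) − 0.11 = 0.8115.
Option 2: r to a full sibling = 0.5.
Option 2: Σ r·B − C = (5·0.5·0.308) − 0.51 = 0.26.
Option 1 has the higher net inclusive-fitness payoff.

Option 1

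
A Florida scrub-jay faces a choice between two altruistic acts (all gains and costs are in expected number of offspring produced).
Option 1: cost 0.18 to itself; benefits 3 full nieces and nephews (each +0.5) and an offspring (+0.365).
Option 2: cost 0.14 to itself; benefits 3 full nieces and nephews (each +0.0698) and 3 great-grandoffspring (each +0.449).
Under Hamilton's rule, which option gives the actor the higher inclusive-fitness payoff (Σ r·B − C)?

Option 1: r to a full niece or nephew = 0.25.
Option 1: r to an offspring = 0.5.
Option 1: Σ r·B − C = (3·0.25·0.5 + 1·0.5·0.365) − 0.18 = 0.3775.
Option 2: r to a full niece or nephew = 0.25.
Option 2: r to a great-grandoffspring = 0.125.
Option 2: Σ r·B − C = (3·0.25·0.0698 + 3·0.125·0.449) − 0.14 = 0.080725.
Option 1 has the higher net inclusive-fitness payoff.

Option 1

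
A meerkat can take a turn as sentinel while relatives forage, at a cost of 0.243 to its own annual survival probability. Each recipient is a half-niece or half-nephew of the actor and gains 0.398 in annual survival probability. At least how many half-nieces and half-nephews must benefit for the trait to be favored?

r to a half-niece or half-nephew = 1/8 (half-aunt/uncle↔niece/nephew: one path of length 3: r = (1/2)^3 = 1/8).
Hamilton's rule: n·r·B > C  ⇒  n > C/(r·B) = 0.243/(0.125·0.398) = 4.884.
The smallest integer exceeding 4.884 is 5.

5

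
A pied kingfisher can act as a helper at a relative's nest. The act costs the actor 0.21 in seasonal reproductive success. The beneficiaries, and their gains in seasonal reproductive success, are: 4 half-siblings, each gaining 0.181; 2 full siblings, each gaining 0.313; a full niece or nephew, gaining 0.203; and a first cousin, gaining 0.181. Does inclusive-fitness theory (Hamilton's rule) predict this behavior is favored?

Yes

Hamilton's rule: the trait is favored when the sum of r·B over every recipient exceeds the actor's cost C.
r to a half-sibling = 0.25 (half-sibs share one parent — one path of length 2: r = (1/2)^2 = 1/4).
r to a full sibling = 1/2 (full sibs share both parents — two paths of length 2: r = 2·(1/2)^2 = 1/2).
r to a full niece or nephew = 1/4 (full aunt/uncle↔niece/nephew: two paths of length 3 through the shared grandparent pair: r = 2·(1/2)^3 = 1/4).
r to a first cousin = 1/8 (first cousins share one grandparent pair — two paths of length 4: r = 2·(1/2)^4 = 1/8).
Summing one r·B term per recipient: 4·0.25·0.181 + 2·0.5·0.313 + 1·0.25·0.203 + 1·0.125·0.181 = 0.567375.
0.567375 > 0.21: the indirect benefit exceeds the cost.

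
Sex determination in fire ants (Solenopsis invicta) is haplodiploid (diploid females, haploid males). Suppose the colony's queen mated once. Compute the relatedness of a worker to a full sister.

0.75

Haplodiploid full sisters inherit their father's entire haploid genome identically (contributing 1/2) and on average half of their mother's contribution (1/2 · 1/2 = 1/4); r = 1/2 + 1/4 = 3/4.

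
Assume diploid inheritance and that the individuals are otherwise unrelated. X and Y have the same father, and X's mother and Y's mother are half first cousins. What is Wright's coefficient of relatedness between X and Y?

0.265625

Independent pedigree routes through distinct common ancestors add.
X and Y are related in two ways: half-sibs through their shared father (r = 1/4) and half second cousins through their mothers (r = 1/64).
r = 1/4 + 1/64 = 17/64 = 0.265625.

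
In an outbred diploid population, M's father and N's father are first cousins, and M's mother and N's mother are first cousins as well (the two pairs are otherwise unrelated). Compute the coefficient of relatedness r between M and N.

0.0625

With two independent routes of shared ancestry, r is the sum of the two contributions.
M and N are related in two ways: second cousins through their fathers (r = 1/32) and second cousins through their mothers (r = 1/32).
r = 1/32 + 1/32 = 0.0625.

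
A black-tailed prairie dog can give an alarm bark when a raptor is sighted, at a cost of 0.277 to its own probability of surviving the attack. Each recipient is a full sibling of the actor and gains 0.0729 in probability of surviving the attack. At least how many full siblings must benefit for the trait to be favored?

8

r to a full sibling = 1/2 (full sibs share both parents — two paths of length 2: r = 2·(1/2)^2 = 1/2).
Hamilton's rule: n·r·B > C  ⇒  n > C/(r·B) = 0.277/(0.5·0.0729) = 7.599.
The smallest integer exceeding 7.599 is 8.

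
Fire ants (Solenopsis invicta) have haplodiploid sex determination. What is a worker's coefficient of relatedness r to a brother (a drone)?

Her haploid brother carries none of their father's genes and a random half of their mother's genome; that half matches the maternal half of her own genome with probability 1/2: r = 1/2 · 1/2 = 1/4.

0.25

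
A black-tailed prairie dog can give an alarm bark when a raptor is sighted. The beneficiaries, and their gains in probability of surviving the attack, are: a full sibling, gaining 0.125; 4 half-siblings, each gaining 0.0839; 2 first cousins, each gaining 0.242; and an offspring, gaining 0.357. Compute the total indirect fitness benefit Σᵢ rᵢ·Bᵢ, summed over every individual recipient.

r to a full sibling = 1/2 (full sibs share both parents — two paths of length 2: r = 2·(1/2)^2 = 1/2).
r to a half-sibling = 0.25 (half-sibs share one parent — one path of length 2: r = (1/2)^2 = 1/4).
r to a first cousin = 0.125 (first cousins share one grandparent pair — two paths of length 4: r = 2·(1/2)^4 = 1/8).
r to an offspring = 1/2 (one parent–offspring link: r = (1/2)^1 = 1/2).
Summing one r·B term per recipient: 1·0.5·0.125 + 4·0.25·0.0839 + 2·0.125·0.242 + 1·0.5·0.357 = 0.3854.

0.3854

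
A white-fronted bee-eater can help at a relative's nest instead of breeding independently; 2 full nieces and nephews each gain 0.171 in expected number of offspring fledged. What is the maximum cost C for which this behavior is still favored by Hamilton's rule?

0.0855

r to a full niece or nephew = 0.25 (full aunt/uncle↔niece/nephew: two paths of length 3 through the shared grandparent pair: r = 2·(1/2)^3 = 1/4).
Hamilton's rule: n·r·B > C, so the trait is favored while C < n·r·B = 2·0.25·0.171 = 0.0855.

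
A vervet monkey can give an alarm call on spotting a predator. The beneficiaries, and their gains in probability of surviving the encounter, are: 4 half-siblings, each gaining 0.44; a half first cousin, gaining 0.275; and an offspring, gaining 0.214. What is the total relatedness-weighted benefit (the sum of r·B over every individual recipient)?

0.5641875

r to a half-sibling = 0.25 (half-sibs share one parent — one path of length 2: r = (1/2)^2 = 1/4).
r to a half first cousin = 0.0625 (half first cousins share one grandparent — one path of length 4: r = (1/2)^4 = 1/16).
r to an offspring = 1/2 (one parent–offspring link: r = (1/2)^1 = 1/2).
Summing one r·B term per recipient: 4·0.25·0.44 + 1·0.0625·0.275 + 1·0.5·0.214 = 0.5641875.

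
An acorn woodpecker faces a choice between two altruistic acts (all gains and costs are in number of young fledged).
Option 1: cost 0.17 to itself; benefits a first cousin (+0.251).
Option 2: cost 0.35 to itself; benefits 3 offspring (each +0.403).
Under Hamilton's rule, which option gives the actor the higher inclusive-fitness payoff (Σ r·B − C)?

Option 2

Option 1: r to a first cousin = 0.125.
Option 1: Σ r·B − C = (1·0.125·0.251) − 0.17 = -0.138625.
Option 2: r to an offspring = 0.5.
Option 2: Σ r·B − C = (3·0.5·0.403) − 0.35 = 0.2545.
Option 2 has the higher net inclusive-fitness payoff.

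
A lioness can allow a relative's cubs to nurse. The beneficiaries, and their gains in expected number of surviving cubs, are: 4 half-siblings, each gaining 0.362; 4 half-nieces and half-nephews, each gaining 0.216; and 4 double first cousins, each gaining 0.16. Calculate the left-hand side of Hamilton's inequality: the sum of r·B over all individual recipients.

r to a half-sibling = 1/4 (half-sibs share one parent — one path of length 2: r = (1/2)^2 = 1/4).
r to a half-niece or half-nephew = 1/8 (half-aunt/uncle↔niece/nephew: one path of length 3: r = (1/2)^3 = 1/8).
r to a double first cousin = 0.25 (double first cousins share both grandparent pairs — four paths of length 4: r = 4·(1/2)^4 = 1/4).
Summing one r·B term per recipient: 4·0.25·0.362 + 4·0.125·0.216 + 4·0.25·0.16 = 0.63.

0.63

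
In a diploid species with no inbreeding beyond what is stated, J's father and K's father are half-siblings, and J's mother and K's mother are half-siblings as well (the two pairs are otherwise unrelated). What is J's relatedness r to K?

With two independent routes of shared ancestry, r is the sum of the two contributions.
J and K are related in two ways: half first cousins through their fathers (r = 1/16) and half first cousins through their mothers (r = 1/16).
r = 1/16 + 1/16 = 0.125.

0.125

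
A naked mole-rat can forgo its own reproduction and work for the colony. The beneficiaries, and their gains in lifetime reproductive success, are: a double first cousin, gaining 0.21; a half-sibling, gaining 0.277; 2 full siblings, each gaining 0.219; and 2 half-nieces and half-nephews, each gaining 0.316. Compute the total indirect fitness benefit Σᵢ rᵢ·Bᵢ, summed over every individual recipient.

0.41975

r to a double first cousin = 0.25 (double first cousins share both grandparent pairs — four paths of length 4: r = 4·(1/2)^4 = 1/4).
r to a half-sibling = 0.25 (half-sibs share one parent — one path of length 2: r = (1/2)^2 = 1/4).
r to a full sibling = 1/2 (full sibs share both parents — two paths of length 2: r = 2·(1/2)^2 = 1/2).
r to a half-niece or half-nephew = 0.125 (half-aunt/uncle↔niece/nephew: one path of length 3: r = (1/2)^3 = 1/8).
Summing one r·B term per recipient: 1·0.25·0.21 + 1·0.25·0.277 + 2·0.5·0.219 + 2·0.125·0.316 = 0.41975.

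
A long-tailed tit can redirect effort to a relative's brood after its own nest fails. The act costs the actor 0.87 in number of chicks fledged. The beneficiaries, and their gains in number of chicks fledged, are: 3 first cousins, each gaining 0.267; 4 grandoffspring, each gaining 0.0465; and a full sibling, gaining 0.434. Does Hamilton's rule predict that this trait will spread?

Hamilton's rule: the trait is favored when the sum of r·B over every recipient exceeds the actor's cost C.
r to a first cousin = 1/8 (first cousins share one grandparent pair — two paths of length 4: r = 2·(1/2)^4 = 1/8).
r to a grandoffspring = 1/4 (two parent–offspring links: r = (1/2)^2 = 1/4).
r to a full sibling = 0.5 (full sibs share both parents — two paths of length 2: r = 2·(1/2)^2 = 1/2).
Summing one r·B term per recipient: 3·0.125·0.267 + 4·0.25·0.0465 + 1·0.5·0.434 = 0.363625.
0.363625 < 0.87: the indirect benefit is less than the cost.

No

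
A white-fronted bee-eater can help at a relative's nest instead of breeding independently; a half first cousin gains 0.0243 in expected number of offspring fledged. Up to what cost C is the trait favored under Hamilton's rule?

0.00151875

r to a half first cousin = 0.0625 (half first cousins share one grandparent — one path of length 4: r = (1/2)^4 = 1/16).
Hamilton's rule: n·r·B > C, so the trait is favored while C < n·r·B = 1·0.0625·0.0243 = 0.00151875.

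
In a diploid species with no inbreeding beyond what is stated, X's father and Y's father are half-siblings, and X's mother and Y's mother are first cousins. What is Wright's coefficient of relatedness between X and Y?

0.09375

Relatedness sums over independent paths through distinct common ancestors.
X and Y are related in two ways: half first cousins through their fathers (r = 1/16) and second cousins through their mothers (r = 1/32).
r = 1/16 + 1/32 = 3/32 = 0.09375.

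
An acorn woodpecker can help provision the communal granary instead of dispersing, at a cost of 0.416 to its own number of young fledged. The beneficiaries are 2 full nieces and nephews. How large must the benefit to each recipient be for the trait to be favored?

r to a full niece or nephew = 1/4 (full aunt/uncle↔niece/nephew: two paths of length 3 through the shared grandparent pair: r = 2·(1/2)^3 = 1/4).
Hamilton's rule with n recipients of equal r: n·r·B > C, so B > C/(n·r) = 0.416/(2·0.25) = 0.832.

0.832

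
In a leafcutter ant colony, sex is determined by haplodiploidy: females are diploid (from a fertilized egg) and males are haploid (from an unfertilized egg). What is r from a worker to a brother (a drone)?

Her haploid brother carries none of their father's genes and a random half of their mother's genome; that half matches the maternal half of her own genome with probability 1/2: r = 1/2 · 1/2 = 1/4.

0.25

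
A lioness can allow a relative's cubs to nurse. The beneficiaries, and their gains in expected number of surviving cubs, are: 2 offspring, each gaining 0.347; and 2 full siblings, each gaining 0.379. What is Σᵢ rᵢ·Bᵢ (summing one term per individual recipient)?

0.726

r to an offspring = 1/2 (one parent–offspring link: r = (1/2)^1 = 1/2).
r to a full sibling = 0.5 (full sibs share both parents — two paths of length 2: r = 2·(1/2)^2 = 1/2).
Summing one r·B term per recipient: 2·0.5·0.347 + 2·0.5·0.379 = 0.726.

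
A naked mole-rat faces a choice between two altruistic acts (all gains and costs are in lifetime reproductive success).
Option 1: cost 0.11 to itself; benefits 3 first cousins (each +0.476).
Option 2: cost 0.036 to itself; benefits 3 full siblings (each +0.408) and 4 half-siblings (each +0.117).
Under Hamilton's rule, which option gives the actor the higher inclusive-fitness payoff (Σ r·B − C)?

Option 2

Option 1: r to a first cousin = 0.125.
Option 1: Σ r·B − C = (3·0.125·0.476) − 0.11 = 0.0685.
Option 2: r to a full sibling = 0.5.
Option 2: r to a half-sibling = 0.25.
Option 2: Σ r·B − C = (3·0.5·0.408 + 4·0.25·0.117) − 0.036 = 0.693.
Option 2 has the higher net inclusive-fitness payoff.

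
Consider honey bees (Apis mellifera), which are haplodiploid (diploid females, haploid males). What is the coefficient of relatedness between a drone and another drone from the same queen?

0.5

Haploid brothers each carry a random half of the queen's diploid genome, so on average they share half: r = 1/2.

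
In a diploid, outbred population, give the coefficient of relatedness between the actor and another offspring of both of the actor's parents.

Each parent–offspring link contributes a factor of 1/2, and independent paths through distinct common ancestors add.
Full sibs share both parents — two paths of length 2: r = 2·(1/2)^2 = 1/2.

0.5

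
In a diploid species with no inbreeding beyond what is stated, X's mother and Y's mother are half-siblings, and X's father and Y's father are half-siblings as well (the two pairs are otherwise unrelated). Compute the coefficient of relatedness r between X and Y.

Independent pedigree routes through distinct common ancestors add.
X and Y are related in two ways: half first cousins through their mothers (r = 1/16) and half first cousins through their fathers (r = 1/16).
r = 1/16 + 1/16 = 1/8 = 0.125.

0.125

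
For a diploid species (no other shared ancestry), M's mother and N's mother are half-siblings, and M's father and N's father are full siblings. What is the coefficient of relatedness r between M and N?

Relatedness sums over independent paths through distinct common ancestors.
M and N are related in two ways: half first cousins through their mothers (r = 1/16) and first cousins through their fathers (r = 1/8).
r = 1/16 + 1/8 = 0.1875.

0.1875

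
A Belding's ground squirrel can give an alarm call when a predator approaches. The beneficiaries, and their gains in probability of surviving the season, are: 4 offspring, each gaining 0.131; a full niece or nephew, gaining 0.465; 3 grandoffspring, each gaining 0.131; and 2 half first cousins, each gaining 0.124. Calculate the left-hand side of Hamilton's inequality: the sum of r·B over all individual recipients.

0.492

r to an offspring = 1/2 (one parent–offspring link: r = (1/2)^1 = 1/2).
r to a full niece or nephew = 0.25 (full aunt/uncle↔niece/nephew: two paths of length 3 through the shared grandparent pair: r = 2·(1/2)^3 = 1/4).
r to a grandoffspring = 0.25 (two parent–offspring links: r = (1/2)^2 = 1/4).
r to a half first cousin = 0.0625 (half first cousins share one grandparent — one path of length 4: r = (1/2)^4 = 1/16).
Summing one r·B term per recipient: 4·0.5·0.131 + 1·0.25·0.465 + 3·0.25·0.131 + 2·0.0625·0.124 = 0.492.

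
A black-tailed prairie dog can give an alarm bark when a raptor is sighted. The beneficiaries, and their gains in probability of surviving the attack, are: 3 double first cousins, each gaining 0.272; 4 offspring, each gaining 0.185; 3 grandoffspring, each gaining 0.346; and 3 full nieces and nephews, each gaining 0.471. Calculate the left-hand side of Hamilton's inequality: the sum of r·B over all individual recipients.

1.18675

r to a double first cousin = 1/4 (double first cousins share both grandparent pairs — four paths of length 4: r = 4·(1/2)^4 = 1/4).
r to an offspring = 0.5 (one parent–offspring link: r = (1/2)^1 = 1/2).
r to a grandoffspring = 0.25 (two parent–offspring links: r = (1/2)^2 = 1/4).
r to a full niece or nephew = 1/4 (full aunt/uncle↔niece/nephew: two paths of length 3 through the shared grandparent pair: r = 2·(1/2)^3 = 1/4).
Summing one r·B term per recipient: 3·0.25·0.272 + 4·0.5·0.185 + 3·0.25·0.346 + 3·0.25·0.471 = 1.18675.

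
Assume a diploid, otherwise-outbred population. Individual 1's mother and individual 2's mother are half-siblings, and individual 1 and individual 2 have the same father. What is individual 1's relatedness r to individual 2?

0.3125

Wright's path rule: contributions from independent ancestry routes add.
Individual 1 and individual 2 are related in two ways: half first cousins through their mothers (r = 1/16) and half-sibs through their shared father (r = 1/4).
r = 1/16 + 1/4 = 0.3125.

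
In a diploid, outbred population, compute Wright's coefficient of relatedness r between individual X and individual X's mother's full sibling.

0.25

Each parent–offspring link contributes a factor of 1/2, and independent paths through distinct common ancestors add.
Full aunt/uncle↔niece/nephew: two paths of length 3 through the shared grandparent pair: r = 2·(1/2)^3 = 1/4.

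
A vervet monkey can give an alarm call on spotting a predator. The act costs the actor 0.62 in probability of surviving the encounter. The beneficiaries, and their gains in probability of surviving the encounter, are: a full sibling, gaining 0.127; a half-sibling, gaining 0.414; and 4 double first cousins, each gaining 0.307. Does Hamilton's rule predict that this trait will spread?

Hamilton's rule: the trait is favored when the sum of r·B over every recipient exceeds the actor's cost C.
r to a full sibling = 0.5 (full sibs share both parents — two paths of length 2: r = 2·(1/2)^2 = 1/2).
r to a half-sibling = 0.25 (half-sibs share one parent — one path of length 2: r = (1/2)^2 = 1/4).
r to a double first cousin = 1/4 (double first cousins share both grandparent pairs — four paths of length 4: r = 4·(1/2)^4 = 1/4).
Summing one r·B term per recipient: 1·0.5·0.127 + 1·0.25·0.414 + 4·0.25·0.307 = 0.474.
0.474 < 0.62: the indirect benefit is less than the cost.

No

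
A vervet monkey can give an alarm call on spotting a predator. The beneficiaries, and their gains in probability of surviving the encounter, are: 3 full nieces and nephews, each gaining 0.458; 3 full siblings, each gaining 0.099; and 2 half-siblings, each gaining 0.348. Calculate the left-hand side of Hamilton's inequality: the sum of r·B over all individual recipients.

r to a full niece or nephew = 1/4 (full aunt/uncle↔niece/nephew: two paths of length 3 through the shared grandparent pair: r = 2·(1/2)^3 = 1/4).
r to a full sibling = 1/2 (full sibs share both parents — two paths of length 2: r = 2·(1/2)^2 = 1/2).
r to a half-sibling = 1/4 (half-sibs share one parent — one path of length 2: r = (1/2)^2 = 1/4).
Summing one r·B term per recipient: 3·0.25·0.458 + 3·0.5·0.099 + 2·0.25·0.348 = 0.666.

0.666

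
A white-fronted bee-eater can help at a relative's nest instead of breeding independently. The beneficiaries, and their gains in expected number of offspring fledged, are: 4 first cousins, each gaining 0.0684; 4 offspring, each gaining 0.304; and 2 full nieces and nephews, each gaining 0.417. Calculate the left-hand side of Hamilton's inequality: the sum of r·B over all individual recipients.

0.8507

r to a first cousin = 1/8 (first cousins share one grandparent pair — two paths of length 4: r = 2·(1/2)^4 = 1/8).
r to an offspring = 0.5 (one parent–offspring link: r = (1/2)^1 = 1/2).
r to a full niece or nephew = 0.25 (full aunt/uncle↔niece/nephew: two paths of length 3 through the shared grandparent pair: r = 2·(1/2)^3 = 1/4).
Summing one r·B term per recipient: 4·0.125·0.0684 + 4·0.5·0.304 + 2·0.25·0.417 = 0.8507.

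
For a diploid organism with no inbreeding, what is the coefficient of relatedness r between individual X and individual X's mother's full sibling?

0.25

Each parent–offspring link contributes a factor of 1/2, and independent paths through distinct common ancestors add.
Full aunt/uncle↔niece/nephew: two paths of length 3 through the shared grandparent pair: r = 2·(1/2)^3 = 1/4.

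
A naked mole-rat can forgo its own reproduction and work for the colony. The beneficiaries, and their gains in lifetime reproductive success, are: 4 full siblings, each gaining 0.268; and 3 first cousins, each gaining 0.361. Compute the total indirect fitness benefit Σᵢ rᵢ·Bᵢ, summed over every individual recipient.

r to a full sibling = 0.5 (full sibs share both parents — two paths of length 2: r = 2·(1/2)^2 = 1/2).
r to a first cousin = 0.125 (first cousins share one grandparent pair — two paths of length 4: r = 2·(1/2)^4 = 1/8).
Summing one r·B term per recipient: 4·0.5·0.268 + 3·0.125·0.361 = 0.671375.

0.671375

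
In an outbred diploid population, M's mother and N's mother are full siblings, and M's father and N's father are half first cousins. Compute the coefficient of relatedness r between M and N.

Independent pedigree routes through distinct common ancestors add.
M and N are related in two ways: first cousins through their mothers (r = 1/8) and half second cousins through their fathers (r = 1/64).
r = 1/8 + 1/64 = 0.140625.

0.140625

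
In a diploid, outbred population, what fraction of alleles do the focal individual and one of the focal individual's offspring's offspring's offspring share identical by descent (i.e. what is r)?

0.125

Each parent–offspring link contributes a factor of 1/2, and independent paths through distinct common ancestors add.
Three parent–offspring links: r = (1/2)^3 = 1/8.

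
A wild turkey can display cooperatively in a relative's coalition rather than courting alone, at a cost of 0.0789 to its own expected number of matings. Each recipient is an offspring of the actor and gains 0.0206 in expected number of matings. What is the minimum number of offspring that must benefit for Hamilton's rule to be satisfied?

8

r to an offspring = 0.5 (one parent–offspring link: r = (1/2)^1 = 1/2).
Hamilton's rule: n·r·B > C  ⇒  n > C/(r·B) = 0.0789/(0.5·0.0206) = 7.66.
The smallest integer exceeding 7.66 is 8.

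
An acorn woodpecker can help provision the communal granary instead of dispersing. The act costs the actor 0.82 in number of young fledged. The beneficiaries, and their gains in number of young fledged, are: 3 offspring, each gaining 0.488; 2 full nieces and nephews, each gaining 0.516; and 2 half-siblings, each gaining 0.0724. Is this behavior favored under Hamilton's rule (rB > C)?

Hamilton's rule: the trait is favored when the sum of r·B over every recipient exceeds the actor's cost C.
r to an offspring = 0.5 (one parent–offspring link: r = (1/2)^1 = 1/2).
r to a full niece or nephew = 0.25 (full aunt/uncle↔niece/nephew: two paths of length 3 through the shared grandparent pair: r = 2·(1/2)^3 = 1/4).
r to a half-sibling = 0.25 (half-sibs share one parent — one path of length 2: r = (1/2)^2 = 1/4).
Summing one r·B term per recipient: 3·0.5·0.488 + 2·0.25·0.516 + 2·0.25·0.0724 = 1.0262.
1.0262 > 0.82: the indirect benefit exceeds the cost.

Yes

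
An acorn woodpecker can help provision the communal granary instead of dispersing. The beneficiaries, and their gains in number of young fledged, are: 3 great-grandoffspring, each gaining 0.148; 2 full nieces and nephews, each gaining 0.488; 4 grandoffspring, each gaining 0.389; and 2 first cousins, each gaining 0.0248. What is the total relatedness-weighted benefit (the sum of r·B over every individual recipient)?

r to a great-grandoffspring = 1/8 (three parent–offspring links: r = (1/2)^3 = 1/8).
r to a full niece or nephew = 0.25 (full aunt/uncle↔niece/nephew: two paths of length 3 through the shared grandparent pair: r = 2·(1/2)^3 = 1/4).
r to a grandoffspring = 0.25 (two parent–offspring links: r = (1/2)^2 = 1/4).
r to a first cousin = 0.125 (first cousins share one grandparent pair — two paths of length 4: r = 2·(1/2)^4 = 1/8).
Summing one r·B term per recipient: 3·0.125·0.148 + 2·0.25·0.488 + 4·0.25·0.389 + 2·0.125·0.0248 = 0.6947.

0.6947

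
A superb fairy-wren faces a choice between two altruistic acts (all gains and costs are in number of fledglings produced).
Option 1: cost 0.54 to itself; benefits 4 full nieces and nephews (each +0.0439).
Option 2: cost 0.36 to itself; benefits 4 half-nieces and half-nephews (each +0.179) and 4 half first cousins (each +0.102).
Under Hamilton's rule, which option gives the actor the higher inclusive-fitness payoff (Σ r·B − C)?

Option 1: r to a full niece or nephew = 0.25.
Option 1: Σ r·B − C = (4·0.25·0.0439) − 0.54 = -0.4961.
Option 2: r to a half-niece or half-nephew = 0.125.
Option 2: r to a half first cousin = 0.0625.
Option 2: Σ r·B − C = (4·0.125·0.179 + 4·0.0625·0.102) − 0.36 = -0.245.
Option 2 has the higher net inclusive-fitness payoff.

Option 2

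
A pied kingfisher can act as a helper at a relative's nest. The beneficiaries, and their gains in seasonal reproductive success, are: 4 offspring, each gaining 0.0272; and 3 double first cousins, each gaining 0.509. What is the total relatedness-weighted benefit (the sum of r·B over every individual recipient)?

r to an offspring = 1/2 (one parent–offspring link: r = (1/2)^1 = 1/2).
r to a double first cousin = 1/4 (double first cousins share both grandparent pairs — four paths of length 4: r = 4·(1/2)^4 = 1/4).
Summing one r·B term per recipient: 4·0.5·0.0272 + 3·0.25·0.509 = 0.43615.

0.43615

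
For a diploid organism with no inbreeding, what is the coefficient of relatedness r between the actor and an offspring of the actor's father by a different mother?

Each parent–offspring link contributes a factor of 1/2, and independent paths through distinct common ancestors add.
Half-sibs share one parent — one path of length 2: r = (1/2)^2 = 1/4.

0.25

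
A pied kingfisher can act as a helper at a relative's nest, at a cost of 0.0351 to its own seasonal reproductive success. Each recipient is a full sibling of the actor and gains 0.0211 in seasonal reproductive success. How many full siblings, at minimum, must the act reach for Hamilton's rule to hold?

4

r to a full sibling = 1/2 (full sibs share both parents — two paths of length 2: r = 2·(1/2)^2 = 1/2).
Hamilton's rule: n·r·B > C  ⇒  n > C/(r·B) = 0.0351/(0.5·0.0211) = 3.327.
The smallest integer exceeding 3.327 is 4.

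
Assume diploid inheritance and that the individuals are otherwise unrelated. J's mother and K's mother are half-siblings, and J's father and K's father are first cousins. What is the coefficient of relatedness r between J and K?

0.09375

Independent pedigree routes through distinct common ancestors add.
J and K are related in two ways: half first cousins through their mothers (r = 1/16) and second cousins through their fathers (r = 1/32).
r = 1/16 + 1/32 = 0.09375.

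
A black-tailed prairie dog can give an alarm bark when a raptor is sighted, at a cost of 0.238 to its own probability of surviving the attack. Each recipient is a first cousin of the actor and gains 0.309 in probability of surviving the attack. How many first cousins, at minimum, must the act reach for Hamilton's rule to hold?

7

r to a first cousin = 0.125 (first cousins share one grandparent pair — two paths of length 4: r = 2·(1/2)^4 = 1/8).
Hamilton's rule: n·r·B > C  ⇒  n > C/(r·B) = 0.238/(0.125·0.309) = 6.162.
The smallest integer exceeding 6.162 is 7.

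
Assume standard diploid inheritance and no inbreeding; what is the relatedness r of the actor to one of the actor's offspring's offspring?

Each parent–offspring link contributes a factor of 1/2, and independent paths through distinct common ancestors add.
Two parent–offspring links: r = (1/2)^2 = 1/4.

0.25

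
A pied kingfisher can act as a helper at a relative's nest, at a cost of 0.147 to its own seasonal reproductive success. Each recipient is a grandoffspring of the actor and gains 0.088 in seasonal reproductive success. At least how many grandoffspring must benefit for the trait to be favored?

r to a grandoffspring = 1/4 (two parent–offspring links: r = (1/2)^2 = 1/4).
Hamilton's rule: n·r·B > C  ⇒  n > C/(r·B) = 0.147/(0.25·0.088) = 6.682.
The smallest integer exceeding 6.682 is 7.

7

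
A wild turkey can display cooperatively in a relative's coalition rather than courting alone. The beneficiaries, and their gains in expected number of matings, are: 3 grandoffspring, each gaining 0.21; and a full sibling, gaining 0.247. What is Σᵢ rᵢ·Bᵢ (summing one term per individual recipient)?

0.281

r to a grandoffspring = 1/4 (two parent–offspring links: r = (1/2)^2 = 1/4).
r to a full sibling = 1/2 (full sibs share both parents — two paths of length 2: r = 2·(1/2)^2 = 1/2).
Summing one r·B term per recipient: 3·0.25·0.21 + 1·0.5·0.247 = 0.281.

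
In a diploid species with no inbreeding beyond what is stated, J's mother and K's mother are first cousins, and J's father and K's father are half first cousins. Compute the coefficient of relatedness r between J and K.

0.046875

Wright's path rule: contributions from independent ancestry routes add.
J and K are related in two ways: second cousins through their mothers (r = 1/32) and half second cousins through their fathers (r = 1/64).
r = 1/32 + 1/64 = 0.046875.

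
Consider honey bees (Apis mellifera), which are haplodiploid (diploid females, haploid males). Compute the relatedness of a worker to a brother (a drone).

0.25

Her haploid brother carries none of their father's genes and a random half of their mother's genome; that half matches the maternal half of her own genome with probability 1/2: r = 1/2 · 1/2 = 1/4.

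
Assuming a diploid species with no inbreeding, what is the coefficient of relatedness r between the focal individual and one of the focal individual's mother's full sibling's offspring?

Each parent–offspring link contributes a factor of 1/2, and independent paths through distinct common ancestors add.
First cousins share one grandparent pair — two paths of length 4: r = 2·(1/2)^4 = 1/8.

0.125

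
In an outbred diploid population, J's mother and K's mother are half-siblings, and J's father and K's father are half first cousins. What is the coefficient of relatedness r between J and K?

0.078125

With two independent routes of shared ancestry, r is the sum of the two contributions.
J and K are related in two ways: half first cousins through their mothers (r = 1/16) and half second cousins through their fathers (r = 1/64).
r = 1/16 + 1/64 = 0.078125.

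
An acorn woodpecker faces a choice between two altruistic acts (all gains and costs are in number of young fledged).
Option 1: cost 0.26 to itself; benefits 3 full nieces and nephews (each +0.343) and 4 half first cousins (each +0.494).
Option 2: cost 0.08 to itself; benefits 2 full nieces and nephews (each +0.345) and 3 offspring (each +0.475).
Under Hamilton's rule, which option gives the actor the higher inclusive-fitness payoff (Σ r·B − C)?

Option 2

Option 1: r to a full niece or nephew = 0.25.
Option 1: r to a half first cousin = 0.0625.
Option 1: Σ r·B − C = (3·0.25·0.343 + 4·0.0625·0.494) − 0.26 = 0.12075.
Option 2: r to a full niece or nephew = 0.25.
Option 2: r to an offspring = 0.5.
Option 2: Σ r·B − C = (2·0.25·0.345 + 3·0.5·0.475) − 0.08 = 0.805.
Option 2 has the higher net inclusive-fitness payoff.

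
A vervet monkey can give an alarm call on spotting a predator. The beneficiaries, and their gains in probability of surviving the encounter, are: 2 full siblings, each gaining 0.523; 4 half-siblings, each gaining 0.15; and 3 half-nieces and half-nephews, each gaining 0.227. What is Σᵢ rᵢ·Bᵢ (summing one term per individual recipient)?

r to a full sibling = 1/2 (full sibs share both parents — two paths of length 2: r = 2·(1/2)^2 = 1/2).
r to a half-sibling = 0.25 (half-sibs share one parent — one path of length 2: r = (1/2)^2 = 1/4).
r to a half-niece or half-nephew = 0.125 (half-aunt/uncle↔niece/nephew: one path of length 3: r = (1/2)^3 = 1/8).
Summing one r·B term per recipient: 2·0.5·0.523 + 4·0.25·0.15 + 3·0.125·0.227 = 0.758125.

0.758125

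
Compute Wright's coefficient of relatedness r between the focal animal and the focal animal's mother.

Each parent–offspring link contributes a factor of 1/2, and independent paths through distinct common ancestors add.
One parent–offspring link: r = (1/2)^1 = 1/2.

0.5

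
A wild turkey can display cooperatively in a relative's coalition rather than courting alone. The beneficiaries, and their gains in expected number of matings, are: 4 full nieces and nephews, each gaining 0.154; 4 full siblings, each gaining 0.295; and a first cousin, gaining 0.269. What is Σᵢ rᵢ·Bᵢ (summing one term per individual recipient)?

0.777625

r to a full niece or nephew = 0.25 (full aunt/uncle↔niece/nephew: two paths of length 3 through the shared grandparent pair: r = 2·(1/2)^3 = 1/4).
r to a full sibling = 0.5 (full sibs share both parents — two paths of length 2: r = 2·(1/2)^2 = 1/2).
r to a first cousin = 0.125 (first cousins share one grandparent pair — two paths of length 4: r = 2·(1/2)^4 = 1/8).
Summing one r·B term per recipient: 4·0.25·0.154 + 4·0.5·0.295 + 1·0.125·0.269 = 0.777625.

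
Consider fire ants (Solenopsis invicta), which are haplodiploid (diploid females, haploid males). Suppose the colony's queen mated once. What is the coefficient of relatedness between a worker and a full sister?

0.75

Haplodiploid full sisters inherit their father's entire haploid genome identically (contributing 1/2) and on average half of their mother's contribution (1/2 · 1/2 = 1/4); r = 1/2 + 1/4 = 3/4.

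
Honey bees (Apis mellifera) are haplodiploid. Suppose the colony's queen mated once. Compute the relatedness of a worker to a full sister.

Haplodiploid full sisters inherit their father's entire haploid genome identically (contributing 1/2) and on average half of their mother's contribution (1/2 · 1/2 = 1/4); r = 1/2 + 1/4 = 3/4.

0.75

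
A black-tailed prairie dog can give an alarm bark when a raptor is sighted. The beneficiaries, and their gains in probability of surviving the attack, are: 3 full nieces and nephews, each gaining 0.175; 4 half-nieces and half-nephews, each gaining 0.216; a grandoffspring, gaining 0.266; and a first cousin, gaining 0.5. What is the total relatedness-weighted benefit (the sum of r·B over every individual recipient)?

0.36825

r to a full niece or nephew = 1/4 (full aunt/uncle↔niece/nephew: two paths of length 3 through the shared grandparent pair: r = 2·(1/2)^3 = 1/4).
r to a half-niece or half-nephew = 1/8 (half-aunt/uncle↔niece/nephew: one path of length 3: r = (1/2)^3 = 1/8).
r to a grandoffspring = 0.25 (two parent–offspring links: r = (1/2)^2 = 1/4).
r to a first cousin = 0.125 (first cousins share one grandparent pair — two paths of length 4: r = 2·(1/2)^4 = 1/8).
Summing one r·B term per recipient: 3·0.25·0.175 + 4·0.125·0.216 + 1·0.25·0.266 + 1·0.125·0.5 = 0.36825.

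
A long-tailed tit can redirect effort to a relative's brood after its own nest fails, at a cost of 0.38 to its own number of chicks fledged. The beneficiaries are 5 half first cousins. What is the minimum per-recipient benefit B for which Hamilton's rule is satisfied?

r to a half first cousin = 0.0625 (half first cousins share one grandparent — one path of length 4: r = (1/2)^4 = 1/16).
Hamilton's rule with n recipients of equal r: n·r·B > C, so B > C/(n·r) = 0.38/(5·0.0625) = 1.216.

1.216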